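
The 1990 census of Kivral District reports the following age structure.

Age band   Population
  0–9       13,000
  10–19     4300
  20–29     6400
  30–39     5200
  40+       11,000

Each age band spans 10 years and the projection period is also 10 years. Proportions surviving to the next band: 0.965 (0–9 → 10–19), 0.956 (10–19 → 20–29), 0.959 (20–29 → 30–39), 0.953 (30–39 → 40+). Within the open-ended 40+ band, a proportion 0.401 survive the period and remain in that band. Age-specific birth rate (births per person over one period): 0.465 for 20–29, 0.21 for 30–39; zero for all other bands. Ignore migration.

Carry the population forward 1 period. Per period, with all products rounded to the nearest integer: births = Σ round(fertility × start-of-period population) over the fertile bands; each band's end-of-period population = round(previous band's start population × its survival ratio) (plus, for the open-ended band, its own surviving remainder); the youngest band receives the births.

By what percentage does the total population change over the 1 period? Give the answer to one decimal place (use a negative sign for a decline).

(Groups numbered youngest = 1 to oldest = 5.)
After projecting period 1:
Births: 6400 × 0.465 = 2976 ; 5200 × 0.21 = 1092 ⇒ total 4068
Group 2: 13000 × 0.965 = 12545
Group 3: 4300 × 0.956 = 4111
Group 4: 6400 × 0.959 = 6138
Group 5: 5200 × 0.953 + 11000 × 0.401 = 4956 + 4411 = 9367
Population now: 0–9=4068, 10–19=12545, 20–29=4111, 30–39=6138, 40+=9367
Total: 39900 → 36229; change = -3671; percentage change = -9.2%

-9.2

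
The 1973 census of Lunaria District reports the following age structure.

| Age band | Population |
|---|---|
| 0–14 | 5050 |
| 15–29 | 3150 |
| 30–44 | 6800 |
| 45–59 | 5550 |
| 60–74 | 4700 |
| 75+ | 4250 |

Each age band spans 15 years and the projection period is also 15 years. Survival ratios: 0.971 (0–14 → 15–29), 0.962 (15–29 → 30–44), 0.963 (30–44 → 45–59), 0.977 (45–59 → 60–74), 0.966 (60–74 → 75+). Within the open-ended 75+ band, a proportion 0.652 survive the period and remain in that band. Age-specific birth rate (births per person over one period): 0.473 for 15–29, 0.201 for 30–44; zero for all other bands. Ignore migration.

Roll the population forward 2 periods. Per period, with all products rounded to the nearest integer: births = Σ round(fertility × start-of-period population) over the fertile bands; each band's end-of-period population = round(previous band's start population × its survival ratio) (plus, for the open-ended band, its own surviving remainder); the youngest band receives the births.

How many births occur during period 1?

2857

Let group 1 be 0–14 through group 6 = 75+.
[period 1]
Births: 3150 * 0.473 = 1490 ; 6800 * 0.201 = 1367 → 2857
Group 2: 5050 * 0.971 = 4904
Group 3: 3150 * 0.962 = 3030
Group 4: 6800 * 0.963 = 6548
Group 5: 5550 * 0.977 = 5422
Group 6: 4700 * 0.966 + 4250 * 0.652 = 4540 + 2771 = 7311
End of period: [2857, 4904, 3030, 6548, 5422, 7311]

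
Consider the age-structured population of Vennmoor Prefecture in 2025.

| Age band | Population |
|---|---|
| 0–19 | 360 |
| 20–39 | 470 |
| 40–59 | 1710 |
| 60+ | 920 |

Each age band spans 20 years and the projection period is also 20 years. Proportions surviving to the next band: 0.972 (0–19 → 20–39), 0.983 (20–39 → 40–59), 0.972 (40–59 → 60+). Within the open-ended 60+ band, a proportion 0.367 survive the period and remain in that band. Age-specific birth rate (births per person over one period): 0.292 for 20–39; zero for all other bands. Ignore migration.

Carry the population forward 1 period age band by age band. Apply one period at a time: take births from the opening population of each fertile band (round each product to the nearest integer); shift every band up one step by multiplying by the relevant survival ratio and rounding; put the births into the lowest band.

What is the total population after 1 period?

Numbering the groups 1..4 from youngest to oldest:
Period 1:
Births: 470 × 0.292 = 137
Group 2: 360 × 0.972 = 350
Group 3: 470 × 0.983 = 462
Group 4: 1710 × 0.972 + 920 × 0.367 = 1662 + 338 = 2000
Giving 137 / 350 / 462 / 2000.
Total after period 1: 137 + 350 + 462 + 2000 = 2949

2949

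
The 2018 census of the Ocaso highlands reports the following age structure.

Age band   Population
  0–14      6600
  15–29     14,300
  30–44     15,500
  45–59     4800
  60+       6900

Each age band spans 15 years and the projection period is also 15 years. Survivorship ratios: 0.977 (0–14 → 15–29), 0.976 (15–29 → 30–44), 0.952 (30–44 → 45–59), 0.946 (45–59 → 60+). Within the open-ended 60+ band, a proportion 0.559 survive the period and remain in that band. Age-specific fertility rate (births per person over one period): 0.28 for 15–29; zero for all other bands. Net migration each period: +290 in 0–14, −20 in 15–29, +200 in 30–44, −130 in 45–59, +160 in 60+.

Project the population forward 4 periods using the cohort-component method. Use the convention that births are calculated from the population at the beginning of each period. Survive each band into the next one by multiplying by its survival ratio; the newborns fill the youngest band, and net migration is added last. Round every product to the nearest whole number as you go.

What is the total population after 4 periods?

27257

Period 1:
Births: 14300 × 0.28 = 4004
15–29: 6600 × 0.977 = 6448
30–44: 14300 × 0.976 = 13957
45–59: 15500 × 0.952 = 14756
60+: 4800 × 0.946 + 6900 × 0.559 = 4541 + 3857 = 8398
Net migration: 0–14 + 290 → 4294; 15–29 − 20 → 6428; 30–44 + 200 → 14157; 45–59 − 130 → 14626; 60+ + 160 → 8558
Giving 4294 / 6428 / 14157 / 14626 / 8558.
Period 2:
Births: 6428 × 0.28 = 1800
15–29: 4294 × 0.977 = 4195
30–44: 6428 × 0.976 = 6274
45–59: 14157 × 0.952 = 13477
60+: 14626 × 0.946 + 8558 × 0.559 = 13836 + 4784 = 18620
Net migration: 0–14 + 290 → 2090; 15–29 − 20 → 4175; 30–44 + 200 → 6474; 45–59 − 130 → 13347; 60+ + 160 → 18780
Giving 2090 / 4175 / 6474 / 13347 / 18780.
Period 3:
Births: 4175 × 0.28 = 1169
15–29: 2090 × 0.977 = 2042
30–44: 4175 × 0.976 = 4075
45–59: 6474 × 0.952 = 6163
60+: 13347 × 0.946 + 18780 × 0.559 = 12626 + 10498 = 23124
Net migration: 0–14 + 290 → 1459; 15–29 − 20 → 2022; 30–44 + 200 → 4275; 45–59 − 130 → 6033; 60+ + 160 → 23284
Giving 1459 / 2022 / 4275 / 6033 / 23284.
Period 4:
Births: 2022 × 0.28 = 566
15–29: 1459 × 0.977 = 1425
30–44: 2022 × 0.976 = 1973
45–59: 4275 × 0.952 = 4070
60+: 6033 × 0.946 + 23284 × 0.559 = 5707 + 13016 = 18723
Net migration: 0–14 + 290 → 856; 15–29 − 20 → 1405; 30–44 + 200 → 2173; 45–59 − 130 → 3940; 60+ + 160 → 18883
Giving 856 / 1405 / 2173 / 3940 / 18883.
Total after period 4: 856 + 1405 + 2173 + 3940 + 18883 = 27257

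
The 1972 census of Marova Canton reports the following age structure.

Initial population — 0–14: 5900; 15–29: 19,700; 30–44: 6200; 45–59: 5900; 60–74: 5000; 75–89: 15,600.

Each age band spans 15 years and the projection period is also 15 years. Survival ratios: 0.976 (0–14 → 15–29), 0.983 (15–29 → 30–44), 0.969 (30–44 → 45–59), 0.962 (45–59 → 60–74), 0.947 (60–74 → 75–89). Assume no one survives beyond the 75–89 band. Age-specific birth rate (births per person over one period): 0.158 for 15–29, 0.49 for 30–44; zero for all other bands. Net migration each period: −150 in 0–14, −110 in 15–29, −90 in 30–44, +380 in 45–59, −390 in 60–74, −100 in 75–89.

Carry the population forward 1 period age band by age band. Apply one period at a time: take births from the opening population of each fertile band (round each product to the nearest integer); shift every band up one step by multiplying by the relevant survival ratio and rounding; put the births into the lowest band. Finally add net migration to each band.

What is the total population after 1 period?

— Period 1 —
Births: 19700 × 0.158 = 3113, 6200 × 0.49 = 3038 ⇒ total 6151
15–29: 5900 × 0.976 = 5758
30–44: 19700 × 0.983 = 19365
45–59: 6200 × 0.969 = 6008
60–74: 5900 × 0.962 = 5676
75–89: 5000 × 0.947 = 4735
Net migration: 0–14 − 150 → 6001; 15–29 − 110 → 5648; 30–44 − 90 → 19275; 45–59 + 380 → 6388; 60–74 − 390 → 5286; 75–89 − 100 → 4635
→ [6001, 5648, 19275, 6388, 5286, 4635]
Total after period 1: 6001 + 5648 + 19275 + 6388 + 5286 + 4635 = 47233

47233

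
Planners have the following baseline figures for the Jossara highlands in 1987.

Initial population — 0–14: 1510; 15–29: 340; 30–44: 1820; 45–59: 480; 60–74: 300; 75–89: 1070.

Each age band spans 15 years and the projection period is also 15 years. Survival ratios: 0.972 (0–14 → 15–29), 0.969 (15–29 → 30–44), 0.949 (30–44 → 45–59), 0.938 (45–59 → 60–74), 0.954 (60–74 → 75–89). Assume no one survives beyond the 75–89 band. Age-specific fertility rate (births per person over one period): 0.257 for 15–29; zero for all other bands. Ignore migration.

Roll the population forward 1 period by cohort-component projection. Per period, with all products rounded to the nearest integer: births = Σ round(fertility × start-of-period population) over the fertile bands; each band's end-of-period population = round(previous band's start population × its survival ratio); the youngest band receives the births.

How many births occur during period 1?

— Period 1 —
Births: 340 × 0.257 = 87
15–29: 1510 × 0.972 = 1468
30–44: 340 × 0.969 = 329
45–59: 1820 × 0.949 = 1727
60–74: 480 × 0.938 = 450
75–89: 300 × 0.954 = 286
Population now: 0–14=87, 15–29=1468, 30–44=329, 45–59=1727, 60–74=450, 75–89=286

87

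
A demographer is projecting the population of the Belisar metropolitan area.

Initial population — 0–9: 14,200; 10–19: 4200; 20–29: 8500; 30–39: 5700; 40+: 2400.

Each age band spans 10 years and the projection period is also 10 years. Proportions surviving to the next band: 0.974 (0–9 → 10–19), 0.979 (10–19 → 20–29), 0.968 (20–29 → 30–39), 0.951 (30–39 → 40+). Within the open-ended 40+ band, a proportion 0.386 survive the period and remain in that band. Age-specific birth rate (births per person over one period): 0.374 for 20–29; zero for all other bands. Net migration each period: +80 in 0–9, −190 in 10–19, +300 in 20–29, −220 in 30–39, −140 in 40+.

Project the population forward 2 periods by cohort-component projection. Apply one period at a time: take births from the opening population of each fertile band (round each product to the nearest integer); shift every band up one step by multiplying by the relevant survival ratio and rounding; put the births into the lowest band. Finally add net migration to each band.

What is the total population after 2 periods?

32292

Numbering the groups 1..5 from youngest to oldest:
Period 1:
Births: 8500 × 0.374 = 3179
Group 2: 14200 × 0.974 = 13831
Group 3: 4200 × 0.979 = 4112
Group 4: 8500 × 0.968 = 8228
Group 5: 5700 × 0.951 + 2400 × 0.386 = 5421 + 926 = 6347
Net migration: Group 1 + 80 → 3259; Group 2 − 190 → 13641; Group 3 + 300 → 4412; Group 4 − 220 → 8008; Group 5 − 140 → 6207
Giving 3259 / 13641 / 4412 / 8008 / 6207.
Period 2:
Births: 4412 × 0.374 = 1650
Group 2: 3259 × 0.974 = 3174
Group 3: 13641 × 0.979 = 13355
Group 4: 4412 × 0.968 = 4271
Group 5: 8008 × 0.951 + 6207 × 0.386 = 7616 + 2396 = 10012
Net migration: Group 1 + 80 → 1730; Group 2 − 190 → 2984; Group 3 + 300 → 13655; Group 4 − 220 → 4051; Group 5 − 140 → 9872
Giving 1730 / 2984 / 13655 / 4051 / 9872.
Total after period 2: 1730 + 2984 + 13655 + 4051 + 9872 = 32292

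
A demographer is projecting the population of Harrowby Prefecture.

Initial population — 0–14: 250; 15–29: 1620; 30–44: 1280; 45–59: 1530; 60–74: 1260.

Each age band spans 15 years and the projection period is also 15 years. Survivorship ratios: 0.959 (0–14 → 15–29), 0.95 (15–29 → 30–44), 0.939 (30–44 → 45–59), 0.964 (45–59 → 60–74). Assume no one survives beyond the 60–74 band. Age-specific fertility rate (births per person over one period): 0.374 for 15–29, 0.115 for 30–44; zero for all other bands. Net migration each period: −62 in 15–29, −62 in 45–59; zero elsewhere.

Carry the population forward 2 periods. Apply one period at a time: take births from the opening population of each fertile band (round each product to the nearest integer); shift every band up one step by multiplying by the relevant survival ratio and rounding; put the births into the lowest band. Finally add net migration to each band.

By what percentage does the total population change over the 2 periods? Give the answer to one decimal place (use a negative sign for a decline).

Call the groups 1 to 5, youngest first.
After projecting period 1:
Births: 1620 × 0.374 = 606, 1280 × 0.115 = 147 — total 753
Group 2: 250 × 0.959 = 240
Group 3: 1620 × 0.95 = 1539
Group 4: 1280 × 0.939 = 1202
Group 5: 1530 × 0.964 = 1475
Net migration: Group 2 − 62 → 178; Group 4 − 62 → 1140
→ [753, 178, 1539, 1140, 1475]
After projecting period 2:
Births: 178 × 0.374 = 67, 1539 × 0.115 = 177 — total 244
Group 2: 753 × 0.959 = 722
Group 3: 178 × 0.95 = 169
Group 4: 1539 × 0.939 = 1445
Group 5: 1140 × 0.964 = 1099
Net migration: Group 2 − 62 → 660; Group 4 − 62 → 1383
→ [244, 660, 169, 1383, 1099]
Total: 5940 → 3555; change = -2385; percentage change = -40.2%

-40.2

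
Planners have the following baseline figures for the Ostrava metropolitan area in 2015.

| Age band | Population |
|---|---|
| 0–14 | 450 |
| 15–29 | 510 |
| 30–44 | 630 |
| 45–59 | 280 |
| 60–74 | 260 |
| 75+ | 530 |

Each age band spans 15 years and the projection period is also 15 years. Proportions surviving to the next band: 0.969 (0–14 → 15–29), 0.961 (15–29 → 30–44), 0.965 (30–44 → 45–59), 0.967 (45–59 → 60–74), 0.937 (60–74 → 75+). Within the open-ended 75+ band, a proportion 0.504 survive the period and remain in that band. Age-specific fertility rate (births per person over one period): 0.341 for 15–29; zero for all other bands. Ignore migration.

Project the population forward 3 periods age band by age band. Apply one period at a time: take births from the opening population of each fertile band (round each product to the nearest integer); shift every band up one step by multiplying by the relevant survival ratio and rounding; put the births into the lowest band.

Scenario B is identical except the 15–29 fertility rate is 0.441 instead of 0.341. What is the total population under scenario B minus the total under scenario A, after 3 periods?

— Period 1 —
Births: 510 × 0.341 = 174
15–29: 450 × 0.969 = 436
30–44: 510 × 0.961 = 490
45–59: 630 × 0.965 = 608
60–74: 280 × 0.967 = 271
75+: 260 × 0.937 + 530 × 0.504 = 244 + 267 = 511
Giving 174 / 436 / 490 / 608 / 271 / 511.
— Period 2 —
Births: 436 × 0.341 = 149
15–29: 174 × 0.969 = 169
30–44: 436 × 0.961 = 419
45–59: 490 × 0.965 = 473
60–74: 608 × 0.967 = 588
75+: 271 × 0.937 + 511 × 0.504 = 254 + 258 = 512
Giving 149 / 169 / 419 / 473 / 588 / 512.
— Period 3 —
Births: 169 × 0.341 = 58
15–29: 149 × 0.969 = 144
30–44: 169 × 0.961 = 162
45–59: 419 × 0.965 = 404
60–74: 473 × 0.967 = 457
75+: 588 × 0.937 + 512 × 0.504 = 551 + 258 = 809
Giving 58 / 144 / 162 / 404 / 457 / 809.
Scenario A total after 3 periods: 2034
Scenario B projection —
— Period 1 —
Births: 510 × 0.441 = 225
15–29: 450 × 0.969 = 436
30–44: 510 × 0.961 = 490
45–59: 630 × 0.965 = 608
60–74: 280 × 0.967 = 271
75+: 260 × 0.937 + 530 × 0.504 = 244 + 267 = 511
Giving 225 / 436 / 490 / 608 / 271 / 511.
— Period 2 —
Births: 436 × 0.441 = 192
15–29: 225 × 0.969 = 218
30–44: 436 × 0.961 = 419
45–59: 490 × 0.965 = 473
60–74: 608 × 0.967 = 588
75+: 271 × 0.937 + 511 × 0.504 = 254 + 258 = 512
Giving 192 / 218 / 419 / 473 / 588 / 512.
— Period 3 —
Births: 218 × 0.441 = 96
15–29: 192 × 0.969 = 186
30–44: 218 × 0.961 = 209
45–59: 419 × 0.965 = 404
60–74: 473 × 0.967 = 457
75+: 588 × 0.937 + 512 × 0.504 = 551 + 258 = 809
Giving 96 / 186 / 209 / 404 / 457 / 809.
Scenario B total after 3 periods: 2161
Difference B − A = 2161 − 2034 = 127

127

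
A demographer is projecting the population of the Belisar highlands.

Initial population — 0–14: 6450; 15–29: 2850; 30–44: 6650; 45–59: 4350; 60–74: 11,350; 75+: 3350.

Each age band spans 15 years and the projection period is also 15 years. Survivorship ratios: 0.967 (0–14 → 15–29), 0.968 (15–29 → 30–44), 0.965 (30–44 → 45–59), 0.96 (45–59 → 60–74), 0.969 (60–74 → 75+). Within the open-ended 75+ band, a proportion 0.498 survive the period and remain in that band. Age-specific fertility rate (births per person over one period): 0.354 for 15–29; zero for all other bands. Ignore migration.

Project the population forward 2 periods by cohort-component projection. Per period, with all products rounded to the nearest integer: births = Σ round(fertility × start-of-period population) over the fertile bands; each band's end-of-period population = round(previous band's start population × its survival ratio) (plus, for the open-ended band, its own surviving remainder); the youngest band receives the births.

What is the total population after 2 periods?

Period 1:
Births: 2850 × 0.354 = 1009
15–29: 6450 × 0.967 = 6237
30–44: 2850 × 0.968 = 2759
45–59: 6650 × 0.965 = 6417
60–74: 4350 × 0.96 = 4176
75+: 11350 × 0.969 + 3350 × 0.498 = 10998 + 1668 = 12666
Population now: 0–14=1009, 15–29=6237, 30–44=2759, 45–59=6417, 60–74=4176, 75+=12666
Period 2:
Births: 6237 × 0.354 = 2208
15–29: 1009 × 0.967 = 976
30–44: 6237 × 0.968 = 6037
45–59: 2759 × 0.965 = 2662
60–74: 6417 × 0.96 = 6160
75+: 4176 × 0.969 + 12666 × 0.498 = 4047 + 6308 = 10355
Population now: 0–14=2208, 15–29=976, 30–44=6037, 45–59=2662, 60–74=6160, 75+=10355
Total after period 2: 2208 + 976 + 6037 + 2662 + 6160 + 10355 = 28398

28398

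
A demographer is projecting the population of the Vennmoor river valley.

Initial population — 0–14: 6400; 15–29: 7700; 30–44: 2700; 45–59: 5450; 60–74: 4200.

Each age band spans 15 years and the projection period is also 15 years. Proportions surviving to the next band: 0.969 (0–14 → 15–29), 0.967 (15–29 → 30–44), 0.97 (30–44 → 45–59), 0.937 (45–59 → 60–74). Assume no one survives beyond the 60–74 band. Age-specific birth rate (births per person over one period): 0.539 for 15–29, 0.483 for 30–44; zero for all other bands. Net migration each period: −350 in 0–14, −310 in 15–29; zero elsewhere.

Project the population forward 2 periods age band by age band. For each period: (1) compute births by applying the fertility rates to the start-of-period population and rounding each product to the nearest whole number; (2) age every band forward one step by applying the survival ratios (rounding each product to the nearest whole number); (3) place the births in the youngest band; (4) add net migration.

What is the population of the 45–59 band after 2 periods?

7223

(Bands numbered youngest = 1 to oldest = 5.)
Period 1:
Births: 7700 × 0.539 = 4150  |  2700 × 0.483 = 1304 — total 5454
Band 2: 6400 × 0.969 = 6202
Band 3: 7700 × 0.967 = 7446
Band 4: 2700 × 0.97 = 2619
Band 5: 5450 × 0.937 = 5107
Net migration: Band 1 − 350 → 5104; Band 2 − 310 → 5892
Population now: 0–14=5104, 15–29=5892, 30–44=7446, 45–59=2619, 60–74=5107
Period 2:
Births: 5892 × 0.539 = 3176  |  7446 × 0.483 = 3596 — total 6772
Band 2: 5104 × 0.969 = 4946
Band 3: 5892 × 0.967 = 5698
Band 4: 7446 × 0.97 = 7223
Band 5: 2619 × 0.937 = 2454
Net migration: Band 1 − 350 → 6422; Band 2 − 310 → 4636
Population now: 0–14=6422, 15–29=4636, 30–44=5698, 45–59=7223, 60–74=2454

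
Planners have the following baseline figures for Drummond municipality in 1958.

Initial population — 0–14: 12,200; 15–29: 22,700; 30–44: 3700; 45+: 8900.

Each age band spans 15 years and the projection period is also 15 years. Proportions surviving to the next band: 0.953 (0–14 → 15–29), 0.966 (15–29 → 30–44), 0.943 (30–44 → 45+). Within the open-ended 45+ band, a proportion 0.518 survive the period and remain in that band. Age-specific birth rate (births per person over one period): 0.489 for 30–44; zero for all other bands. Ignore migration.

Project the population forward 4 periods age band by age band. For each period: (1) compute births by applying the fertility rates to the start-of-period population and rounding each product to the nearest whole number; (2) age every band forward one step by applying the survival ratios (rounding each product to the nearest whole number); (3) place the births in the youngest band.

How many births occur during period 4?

814

[period 1]
Births: 3700 * 0.489 = 1809
15–29: 12200 * 0.953 = 11627
30–44: 22700 * 0.966 = 21928
45+: 3700 * 0.943 + 8900 * 0.518 = 3489 + 4610 = 8099
End of period: [1809, 11627, 21928, 8099]
[period 2]
Births: 21928 * 0.489 = 10723
15–29: 1809 * 0.953 = 1724
30–44: 11627 * 0.966 = 11232
45+: 21928 * 0.943 + 8099 * 0.518 = 20678 + 4195 = 24873
End of period: [10723, 1724, 11232, 24873]
[period 3]
Births: 11232 * 0.489 = 5492
15–29: 10723 * 0.953 = 10219
30–44: 1724 * 0.966 = 1665
45+: 11232 * 0.943 + 24873 * 0.518 = 10592 + 12884 = 23476
End of period: [5492, 10219, 1665, 23476]
[period 4]
Births: 1665 * 0.489 = 814
15–29: 5492 * 0.953 = 5234
30–44: 10219 * 0.966 = 9872
45+: 1665 * 0.943 + 23476 * 0.518 = 1570 + 12161 = 13731
End of period: [814, 5234, 9872, 13731]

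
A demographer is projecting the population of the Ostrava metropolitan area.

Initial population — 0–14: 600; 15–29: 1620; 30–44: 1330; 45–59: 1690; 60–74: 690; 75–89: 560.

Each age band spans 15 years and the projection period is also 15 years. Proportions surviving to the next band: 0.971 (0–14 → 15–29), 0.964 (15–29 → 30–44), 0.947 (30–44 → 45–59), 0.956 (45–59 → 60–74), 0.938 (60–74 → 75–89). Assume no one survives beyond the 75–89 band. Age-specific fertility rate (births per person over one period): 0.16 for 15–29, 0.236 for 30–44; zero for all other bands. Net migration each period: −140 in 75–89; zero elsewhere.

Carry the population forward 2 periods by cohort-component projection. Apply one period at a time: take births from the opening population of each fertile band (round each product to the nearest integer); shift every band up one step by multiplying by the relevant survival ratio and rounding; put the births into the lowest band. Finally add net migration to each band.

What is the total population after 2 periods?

Let band 1 be 0–14 through band 6 = 75–89.
[period 1]
Births: 1620 × 0.16 = 259  |  1330 × 0.236 = 314 → total 573
Band 2: 600 × 0.971 = 583
Band 3: 1620 × 0.964 = 1562
Band 4: 1330 × 0.947 = 1260
Band 5: 1690 × 0.956 = 1616
Band 6: 690 × 0.938 = 647
Net migration: Band 6 − 140 → 507
→ [573, 583, 1562, 1260, 1616, 507]
[period 2]
Births: 583 × 0.16 = 93  |  1562 × 0.236 = 369 → total 462
Band 2: 573 × 0.971 = 556
Band 3: 583 × 0.964 = 562
Band 4: 1562 × 0.947 = 1479
Band 5: 1260 × 0.956 = 1205
Band 6: 1616 × 0.938 = 1516
Net migration: Band 6 − 140 → 1376
→ [462, 556, 562, 1479, 1205, 1376]
Total after period 2: 462 + 556 + 562 + 1479 + 1205 + 1376 = 5640

5640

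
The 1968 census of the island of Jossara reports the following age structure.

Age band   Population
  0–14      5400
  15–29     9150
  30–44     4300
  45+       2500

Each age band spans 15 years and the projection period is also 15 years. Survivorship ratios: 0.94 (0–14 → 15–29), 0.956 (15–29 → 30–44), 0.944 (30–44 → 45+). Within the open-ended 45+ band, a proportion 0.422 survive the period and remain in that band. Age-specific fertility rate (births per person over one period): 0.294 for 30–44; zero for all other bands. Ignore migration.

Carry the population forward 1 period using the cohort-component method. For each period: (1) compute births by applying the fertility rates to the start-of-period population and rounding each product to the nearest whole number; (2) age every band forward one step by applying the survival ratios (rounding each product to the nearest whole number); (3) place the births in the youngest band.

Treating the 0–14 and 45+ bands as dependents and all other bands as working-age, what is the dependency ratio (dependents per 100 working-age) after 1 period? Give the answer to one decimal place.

46.1

Numbering the bands 1..4 from youngest to oldest:
After projecting period 1:
Births: 4300 * 0.294 = 1264
Band 2: 5400 * 0.94 = 5076
Band 3: 9150 * 0.956 = 8747
Band 4: 4300 * 0.944 + 2500 * 0.422 = 4059 + 1055 = 5114
→ [1264, 5076, 8747, 5114]
Dependents (band 0–14 + band 45+) = 1264 + 5114 = 6378; working-age = 13823; ratio = 6378/13823 × 100 = 46.1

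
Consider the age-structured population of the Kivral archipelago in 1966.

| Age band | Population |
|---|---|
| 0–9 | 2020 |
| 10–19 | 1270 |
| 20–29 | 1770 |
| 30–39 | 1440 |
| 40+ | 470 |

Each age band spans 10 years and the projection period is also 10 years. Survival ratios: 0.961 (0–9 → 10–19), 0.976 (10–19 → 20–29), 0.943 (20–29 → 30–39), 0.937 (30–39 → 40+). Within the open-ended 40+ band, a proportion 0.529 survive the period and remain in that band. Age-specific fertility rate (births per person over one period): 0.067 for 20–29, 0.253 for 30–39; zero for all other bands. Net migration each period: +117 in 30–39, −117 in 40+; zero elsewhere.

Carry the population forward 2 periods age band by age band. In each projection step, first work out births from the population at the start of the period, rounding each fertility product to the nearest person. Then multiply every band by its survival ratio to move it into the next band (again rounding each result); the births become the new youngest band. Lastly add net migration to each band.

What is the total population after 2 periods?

Period 1.
Births: 1770 * 0.067 = 119 ; 1440 * 0.253 = 364 → 483
10–19: 2020 * 0.961 = 1941
20–29: 1270 * 0.976 = 1240
30–39: 1770 * 0.943 = 1669
40+: 1440 * 0.937 + 470 * 0.529 = 1349 + 249 = 1598
Net migration: 30–39 + 117 → 1786; 40+ − 117 → 1481
→ [483, 1941, 1240, 1786, 1481]
Period 2.
Births: 1240 * 0.067 = 83 ; 1786 * 0.253 = 452 → 535
10–19: 483 * 0.961 = 464
20–29: 1941 * 0.976 = 1894
30–39: 1240 * 0.943 = 1169
40+: 1786 * 0.937 + 1481 * 0.529 = 1673 + 783 = 2456
Net migration: 30–39 + 117 → 1286; 40+ − 117 → 2339
→ [535, 464, 1894, 1286, 2339]
Total after period 2: 535 + 464 + 1894 + 1286 + 2339 = 6518

6518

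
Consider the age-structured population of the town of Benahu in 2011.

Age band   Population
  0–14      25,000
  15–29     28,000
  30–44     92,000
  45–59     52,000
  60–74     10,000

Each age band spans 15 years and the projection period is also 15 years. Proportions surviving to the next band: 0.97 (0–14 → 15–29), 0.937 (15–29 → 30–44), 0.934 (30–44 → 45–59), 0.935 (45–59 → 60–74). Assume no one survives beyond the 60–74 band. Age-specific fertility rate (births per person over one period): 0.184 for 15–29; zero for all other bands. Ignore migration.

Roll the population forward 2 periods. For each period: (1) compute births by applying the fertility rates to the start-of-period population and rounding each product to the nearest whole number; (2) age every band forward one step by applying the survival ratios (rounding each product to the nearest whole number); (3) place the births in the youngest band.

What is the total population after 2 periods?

137028

Let group 1 be 0–14 through group 5 = 60–74.
— Period 1 —
Births: 28000 × 0.184 = 5152
Group 2: 25000 × 0.97 = 24250
Group 3: 28000 × 0.937 = 26236
Group 4: 92000 × 0.934 = 85928
Group 5: 52000 × 0.935 = 48620
Giving 5152 / 24250 / 26236 / 85928 / 48620.
— Period 2 —
Births: 24250 × 0.184 = 4462
Group 2: 5152 × 0.97 = 4997
Group 3: 24250 × 0.937 = 22722
Group 4: 26236 × 0.934 = 24504
Group 5: 85928 × 0.935 = 80343
Giving 4462 / 4997 / 22722 / 24504 / 80343.
Total after period 2: 4462 + 4997 + 22722 + 24504 + 80343 = 137028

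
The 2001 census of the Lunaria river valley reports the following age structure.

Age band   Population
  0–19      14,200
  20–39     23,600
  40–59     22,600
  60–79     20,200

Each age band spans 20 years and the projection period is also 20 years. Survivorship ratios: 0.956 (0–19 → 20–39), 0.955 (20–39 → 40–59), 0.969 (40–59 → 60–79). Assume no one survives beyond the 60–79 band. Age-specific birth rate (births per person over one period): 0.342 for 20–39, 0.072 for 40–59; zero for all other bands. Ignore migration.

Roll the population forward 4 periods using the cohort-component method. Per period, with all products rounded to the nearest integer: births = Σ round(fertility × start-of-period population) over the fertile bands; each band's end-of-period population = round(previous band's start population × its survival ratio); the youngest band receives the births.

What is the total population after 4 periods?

20909

Period 1:
Births: 23600 × 0.342 = 8071 ; 22600 × 0.072 = 1627 ⇒ total 9698
20–39: 14200 × 0.956 = 13575
40–59: 23600 × 0.955 = 22538
60–79: 22600 × 0.969 = 21899
→ [9698, 13575, 22538, 21899]
Period 2:
Births: 13575 × 0.342 = 4643 ; 22538 × 0.072 = 1623 ⇒ total 6266
20–39: 9698 × 0.956 = 9271
40–59: 13575 × 0.955 = 12964
60–79: 22538 × 0.969 = 21839
→ [6266, 9271, 12964, 21839]
Period 3:
Births: 9271 × 0.342 = 3171 ; 12964 × 0.072 = 933 ⇒ total 4104
20–39: 6266 × 0.956 = 5990
40–59: 9271 × 0.955 = 8854
60–79: 12964 × 0.969 = 12562
→ [4104, 5990, 8854, 12562]
Period 4:
Births: 5990 × 0.342 = 2049 ; 8854 × 0.072 = 637 ⇒ total 2686
20–39: 4104 × 0.956 = 3923
40–59: 5990 × 0.955 = 5720
60–79: 8854 × 0.969 = 8580
→ [2686, 3923, 5720, 8580]
Total after period 4: 2686 + 3923 + 5720 + 8580 = 20909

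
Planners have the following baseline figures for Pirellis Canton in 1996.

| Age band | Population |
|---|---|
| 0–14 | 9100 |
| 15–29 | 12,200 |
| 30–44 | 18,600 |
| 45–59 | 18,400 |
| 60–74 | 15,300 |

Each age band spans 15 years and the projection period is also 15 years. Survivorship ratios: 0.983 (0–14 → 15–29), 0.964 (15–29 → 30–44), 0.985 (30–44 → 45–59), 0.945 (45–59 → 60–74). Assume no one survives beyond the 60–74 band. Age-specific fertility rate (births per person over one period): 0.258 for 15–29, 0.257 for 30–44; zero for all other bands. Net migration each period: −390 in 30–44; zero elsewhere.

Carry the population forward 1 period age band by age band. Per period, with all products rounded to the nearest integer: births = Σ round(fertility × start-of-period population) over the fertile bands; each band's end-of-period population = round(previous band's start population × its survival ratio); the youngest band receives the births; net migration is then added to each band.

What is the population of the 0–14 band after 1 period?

Let group 1 be 0–14 through group 5 = 60–74.
Period 1:
Births: 12200 × 0.258 = 3148 ; 18600 × 0.257 = 4780 — total 7928
Group 2: 9100 × 0.983 = 8945
Group 3: 12200 × 0.964 = 11761
Group 4: 18600 × 0.985 = 18321
Group 5: 18400 × 0.945 = 17388
Net migration: Group 3 − 390 → 11371
Giving 7928 / 8945 / 11371 / 18321 / 17388.

7928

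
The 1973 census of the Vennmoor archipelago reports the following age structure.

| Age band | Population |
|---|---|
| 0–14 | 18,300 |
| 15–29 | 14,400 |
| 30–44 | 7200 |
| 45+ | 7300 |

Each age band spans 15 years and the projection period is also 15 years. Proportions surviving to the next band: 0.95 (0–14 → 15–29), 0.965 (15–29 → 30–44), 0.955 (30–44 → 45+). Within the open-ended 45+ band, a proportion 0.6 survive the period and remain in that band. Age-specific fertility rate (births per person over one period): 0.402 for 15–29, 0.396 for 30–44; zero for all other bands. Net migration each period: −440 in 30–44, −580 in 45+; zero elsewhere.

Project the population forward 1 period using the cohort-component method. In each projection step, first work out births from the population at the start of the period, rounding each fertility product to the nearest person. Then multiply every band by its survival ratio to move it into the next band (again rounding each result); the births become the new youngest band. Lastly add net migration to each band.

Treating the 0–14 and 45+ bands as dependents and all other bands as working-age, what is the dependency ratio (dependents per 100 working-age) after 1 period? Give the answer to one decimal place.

Period 1:
Births: 14400 × 0.402 = 5789  |  7200 × 0.396 = 2851 — total 8640
15–29: 18300 × 0.95 = 17385
30–44: 14400 × 0.965 = 13896
45+: 7200 × 0.955 + 7300 × 0.6 = 6876 + 4380 = 11256
Net migration: 30–44 − 440 → 13456; 45+ − 580 → 10676
Population now: 0–14=8640, 15–29=17385, 30–44=13456, 45+=10676
Dependents (band 0–14 + band 45+) = 8640 + 10676 = 19316; working-age = 30841; ratio = 19316/30841 × 100 = 62.6

62.6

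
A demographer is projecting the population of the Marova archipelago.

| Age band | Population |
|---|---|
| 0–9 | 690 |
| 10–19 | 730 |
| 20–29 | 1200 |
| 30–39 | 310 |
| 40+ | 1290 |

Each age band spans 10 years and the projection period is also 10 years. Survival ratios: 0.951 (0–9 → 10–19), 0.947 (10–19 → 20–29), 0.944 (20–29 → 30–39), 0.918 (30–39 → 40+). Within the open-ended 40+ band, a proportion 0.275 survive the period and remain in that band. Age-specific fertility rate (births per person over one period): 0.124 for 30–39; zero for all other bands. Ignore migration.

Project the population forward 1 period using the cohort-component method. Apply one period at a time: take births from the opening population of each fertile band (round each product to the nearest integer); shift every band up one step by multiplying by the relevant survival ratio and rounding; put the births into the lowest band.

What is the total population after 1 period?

3158

Call the groups 1 to 5, youngest first.
Period 1:
Births: 310 * 0.124 = 38
Group 2: 690 * 0.951 = 656
Group 3: 730 * 0.947 = 691
Group 4: 1200 * 0.944 = 1133
Group 5: 310 * 0.918 + 1290 * 0.275 = 285 + 355 = 640
End of period: [38, 656, 691, 1133, 640]
Total after period 1: 38 + 656 + 691 + 1133 + 640 = 3158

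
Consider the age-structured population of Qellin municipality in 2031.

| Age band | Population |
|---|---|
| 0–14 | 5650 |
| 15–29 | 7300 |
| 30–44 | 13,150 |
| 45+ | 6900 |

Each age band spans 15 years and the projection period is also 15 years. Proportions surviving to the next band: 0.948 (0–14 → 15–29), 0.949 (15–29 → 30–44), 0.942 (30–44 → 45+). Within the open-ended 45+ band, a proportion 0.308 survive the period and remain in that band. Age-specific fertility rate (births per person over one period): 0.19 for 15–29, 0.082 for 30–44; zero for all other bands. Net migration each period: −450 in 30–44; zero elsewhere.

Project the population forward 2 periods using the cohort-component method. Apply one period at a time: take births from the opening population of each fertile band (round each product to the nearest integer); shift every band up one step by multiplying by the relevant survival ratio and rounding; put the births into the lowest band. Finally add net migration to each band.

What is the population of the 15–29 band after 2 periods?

[period 1]
Births: 7300 * 0.19 = 1387 ; 13150 * 0.082 = 1078 ⇒ total 2465
15–29: 5650 * 0.948 = 5356
30–44: 7300 * 0.949 = 6928
45+: 13150 * 0.942 + 6900 * 0.308 = 12387 + 2125 = 14512
Net migration: 30–44 − 450 → 6478
→ [2465, 5356, 6478, 14512]
[period 2]
Births: 5356 * 0.19 = 1018 ; 6478 * 0.082 = 531 ⇒ total 1549
15–29: 2465 * 0.948 = 2337
30–44: 5356 * 0.949 = 5083
45+: 6478 * 0.942 + 14512 * 0.308 = 6102 + 4470 = 10572
Net migration: 30–44 − 450 → 4633
→ [1549, 2337, 4633, 10572]

2337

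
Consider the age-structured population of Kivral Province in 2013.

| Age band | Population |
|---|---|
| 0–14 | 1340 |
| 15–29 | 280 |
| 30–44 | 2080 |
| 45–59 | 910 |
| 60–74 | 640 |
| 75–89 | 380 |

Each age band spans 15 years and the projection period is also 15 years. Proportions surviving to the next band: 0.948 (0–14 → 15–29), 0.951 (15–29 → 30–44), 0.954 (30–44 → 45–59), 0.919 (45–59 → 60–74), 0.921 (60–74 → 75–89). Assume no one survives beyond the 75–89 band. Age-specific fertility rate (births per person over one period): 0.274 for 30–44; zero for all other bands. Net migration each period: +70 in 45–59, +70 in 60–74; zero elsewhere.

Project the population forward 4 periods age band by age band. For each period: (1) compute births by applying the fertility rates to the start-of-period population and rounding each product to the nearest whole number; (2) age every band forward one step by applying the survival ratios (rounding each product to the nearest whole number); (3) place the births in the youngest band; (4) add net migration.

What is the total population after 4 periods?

2613

Let band 1 be 0–14 through band 6 = 75–89.
[period 1]
Births: 2080 * 0.274 = 570
Band 2: 1340 * 0.948 = 1270
Band 3: 280 * 0.951 = 266
Band 4: 2080 * 0.954 = 1984
Band 5: 910 * 0.919 = 836
Band 6: 640 * 0.921 = 589
Net migration: Band 4 + 70 → 2054; Band 5 + 70 → 906
End of period: [570, 1270, 266, 2054, 906, 589]
[period 2]
Births: 266 * 0.274 = 73
Band 2: 570 * 0.948 = 540
Band 3: 1270 * 0.951 = 1208
Band 4: 266 * 0.954 = 254
Band 5: 2054 * 0.919 = 1888
Band 6: 906 * 0.921 = 834
Net migration: Band 4 + 70 → 324; Band 5 + 70 → 1958
End of period: [73, 540, 1208, 324, 1958, 834]
[period 3]
Births: 1208 * 0.274 = 331
Band 2: 73 * 0.948 = 69
Band 3: 540 * 0.951 = 514
Band 4: 1208 * 0.954 = 1152
Band 5: 324 * 0.919 = 298
Band 6: 1958 * 0.921 = 1803
Net migration: Band 4 + 70 → 1222; Band 5 + 70 → 368
End of period: [331, 69, 514, 1222, 368, 1803]
[period 4]
Births: 514 * 0.274 = 141
Band 2: 331 * 0.948 = 314
Band 3: 69 * 0.951 = 66
Band 4: 514 * 0.954 = 490
Band 5: 1222 * 0.919 = 1123
Band 6: 368 * 0.921 = 339
Net migration: Band 4 + 70 → 560; Band 5 + 70 → 1193
End of period: [141, 314, 66, 560, 1193, 339]
Total after period 4: 141 + 314 + 66 + 560 + 1193 + 339 = 2613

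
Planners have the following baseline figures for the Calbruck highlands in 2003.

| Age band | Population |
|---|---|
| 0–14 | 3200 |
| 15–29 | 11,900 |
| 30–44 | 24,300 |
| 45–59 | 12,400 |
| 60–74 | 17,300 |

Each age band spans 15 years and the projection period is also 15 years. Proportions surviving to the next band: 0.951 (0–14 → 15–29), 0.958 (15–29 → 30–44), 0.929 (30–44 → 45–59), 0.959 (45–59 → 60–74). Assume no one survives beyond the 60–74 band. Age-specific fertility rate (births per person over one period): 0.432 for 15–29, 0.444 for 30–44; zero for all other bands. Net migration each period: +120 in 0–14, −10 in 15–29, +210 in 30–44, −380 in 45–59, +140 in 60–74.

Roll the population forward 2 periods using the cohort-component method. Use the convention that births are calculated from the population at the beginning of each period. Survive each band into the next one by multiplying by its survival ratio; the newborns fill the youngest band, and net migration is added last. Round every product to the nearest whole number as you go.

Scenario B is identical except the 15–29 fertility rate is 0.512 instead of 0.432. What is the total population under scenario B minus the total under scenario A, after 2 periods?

Period 1.
Births: 11900 × 0.432 = 5141, 24300 × 0.444 = 10789 ⇒ total 15930
15–29: 3200 × 0.951 = 3043
30–44: 11900 × 0.958 = 11400
45–59: 24300 × 0.929 = 22575
60–74: 12400 × 0.959 = 11892
Net migration: 0–14 + 120 → 16050; 15–29 − 10 → 3033; 30–44 + 210 → 11610; 45–59 − 380 → 22195; 60–74 + 140 → 12032
Giving 16050 / 3033 / 11610 / 22195 / 12032.
Period 2.
Births: 3033 × 0.432 = 1310, 11610 × 0.444 = 5155 ⇒ total 6465
15–29: 16050 × 0.951 = 15264
30–44: 3033 × 0.958 = 2906
45–59: 11610 × 0.929 = 10786
60–74: 22195 × 0.959 = 21285
Net migration: 0–14 + 120 → 6585; 15–29 − 10 → 15254; 30–44 + 210 → 3116; 45–59 − 380 → 10406; 60–74 + 140 → 21425
Giving 6585 / 15254 / 3116 / 10406 / 21425.
Scenario A total after 2 periods: 56786
Scenario B projection —
Period 1.
Births: 11900 × 0.512 = 6093, 24300 × 0.444 = 10789 ⇒ total 16882
15–29: 3200 × 0.951 = 3043
30–44: 11900 × 0.958 = 11400
45–59: 24300 × 0.929 = 22575
60–74: 12400 × 0.959 = 11892
Net migration: 0–14 + 120 → 17002; 15–29 − 10 → 3033; 30–44 + 210 → 11610; 45–59 − 380 → 22195; 60–74 + 140 → 12032
Giving 17002 / 3033 / 11610 / 22195 / 12032.
Period 2.
Births: 3033 × 0.512 = 1553, 11610 × 0.444 = 5155 ⇒ total 6708
15–29: 17002 × 0.951 = 16169
30–44: 3033 × 0.958 = 2906
45–59: 11610 × 0.929 = 10786
60–74: 22195 × 0.959 = 21285
Net migration: 0–14 + 120 → 6828; 15–29 − 10 → 16159; 30–44 + 210 → 3116; 45–59 − 380 → 10406; 60–74 + 140 → 21425
Giving 6828 / 16159 / 3116 / 10406 / 21425.
Scenario B total after 2 periods: 57934
Difference B − A = 57934 − 56786 = 1148

1148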